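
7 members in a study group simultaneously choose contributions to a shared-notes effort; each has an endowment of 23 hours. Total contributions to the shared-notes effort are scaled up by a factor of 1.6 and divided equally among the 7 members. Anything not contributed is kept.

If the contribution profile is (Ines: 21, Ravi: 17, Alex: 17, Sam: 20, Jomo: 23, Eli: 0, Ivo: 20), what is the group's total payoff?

231.80 hours

Total contributed: 21 + 17 + 17 + 20 + 23 + 0 + 20 = 118; total kept: 7 × 23 − 118 = 43.
The shared-notes effort pays out 1.6 × 118 = 188.80 in aggregate.
Group total = 43 + 188.80 = 231.80.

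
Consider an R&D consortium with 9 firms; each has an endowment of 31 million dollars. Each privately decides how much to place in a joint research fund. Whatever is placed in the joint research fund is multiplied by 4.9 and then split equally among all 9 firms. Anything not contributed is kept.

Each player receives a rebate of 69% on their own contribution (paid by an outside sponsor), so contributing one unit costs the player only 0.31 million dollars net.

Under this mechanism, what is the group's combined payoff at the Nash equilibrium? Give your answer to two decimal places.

1559.61 million dollars

With the mechanism, a contributed unit returns (4.9/9) / 0.31 = 1.7563 per unit of net cost to the contributor — now above 1 — so contributing fully is weakly dominant for every player.
So the Nash equilibrium is full contribution by all 9; the group earns 9 × (31 × 0.69 + 4.9 × 31) = 1559.61.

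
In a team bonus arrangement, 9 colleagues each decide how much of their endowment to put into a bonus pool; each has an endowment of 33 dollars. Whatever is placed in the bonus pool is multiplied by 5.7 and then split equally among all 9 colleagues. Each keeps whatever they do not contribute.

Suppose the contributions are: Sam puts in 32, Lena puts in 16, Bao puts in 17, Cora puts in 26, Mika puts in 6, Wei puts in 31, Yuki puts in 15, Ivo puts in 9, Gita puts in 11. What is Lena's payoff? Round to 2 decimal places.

120.23 dollars

Total contributed: 32 + 16 + 17 + 26 + 6 + 31 + 15 + 9 + 11 = 163.
Each receives 5.7 × 163 / 9 = 103.23 from the bonus pool.
Lena keeps 33 − 16 = 17, so Lena's payoff is 17 + 103.23 = 120.23.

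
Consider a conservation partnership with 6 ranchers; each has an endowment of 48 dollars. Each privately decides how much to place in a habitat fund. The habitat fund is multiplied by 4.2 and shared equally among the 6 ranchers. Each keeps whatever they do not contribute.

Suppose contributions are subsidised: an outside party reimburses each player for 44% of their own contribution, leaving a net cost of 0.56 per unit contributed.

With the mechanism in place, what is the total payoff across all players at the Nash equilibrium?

Under the mechanism each unit contributed yields (4.2/6) / 0.56 = 1.2500 back to its contributor per unit of net cost, which exceeds 1, making full contribution the dominant choice for everyone.
So the Nash equilibrium is full contribution by all 6; the group earns 6 × (48 × 0.44 + 4.2 × 48) = 1336.32.

1336.32 dollars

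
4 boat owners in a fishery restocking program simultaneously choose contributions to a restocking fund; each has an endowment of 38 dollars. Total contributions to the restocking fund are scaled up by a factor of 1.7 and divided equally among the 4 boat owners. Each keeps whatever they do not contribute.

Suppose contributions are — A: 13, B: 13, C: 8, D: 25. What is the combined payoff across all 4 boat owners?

Total contributed: 13 + 13 + 8 + 25 = 59; total kept: 4 × 38 − 59 = 93.
The restocking fund pays out 1.7 × 59 = 100.30 in aggregate.
Group total = 93 + 100.30 = 193.30.

193.30 dollars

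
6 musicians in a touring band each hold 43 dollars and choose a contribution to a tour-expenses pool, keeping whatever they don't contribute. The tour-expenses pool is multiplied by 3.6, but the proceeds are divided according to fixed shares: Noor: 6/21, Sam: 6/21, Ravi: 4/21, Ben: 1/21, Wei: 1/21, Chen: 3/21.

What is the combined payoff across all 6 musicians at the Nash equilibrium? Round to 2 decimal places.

481.60 dollars

Each unit j contributes comes back to j as 3.6 × (j's share), so j prefers to contribute only if that share exceeds 1/3.6 = 0.2778; otherwise keeping the unit dominates.
Noor and Sam are above the threshold, contributing 43 each; the remaining 4 contribute 0. Total contributed: 86.
The tour-expenses pool pays out 3.6 × 86 = 309.60 in total (split across the unequal shares, but the aggregate is all that matters for the group sum).
The 4 free-riders keep 43 each, adding 172. Group total = 172 + 309.60 = 481.60.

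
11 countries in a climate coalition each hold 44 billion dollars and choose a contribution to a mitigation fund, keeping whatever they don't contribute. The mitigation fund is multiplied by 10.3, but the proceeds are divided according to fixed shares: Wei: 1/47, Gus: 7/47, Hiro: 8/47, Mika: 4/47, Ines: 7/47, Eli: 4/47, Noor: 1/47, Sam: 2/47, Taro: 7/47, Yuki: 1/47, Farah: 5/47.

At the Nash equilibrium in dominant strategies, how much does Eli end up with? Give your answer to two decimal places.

236.85 billion dollars

A player with share s gets back 10.3·s per unit contributed, so full contribution is dominant for anyone with s > 1/10.3 = 0.0971 and zero contribution is dominant for anyone below.
Gus, Hiro, Ines, Taro and Farah are above the threshold, contributing 44 each; the remaining 6 contribute 0. Total contributed: 220.
Eli keeps 44 and receives 10.3 × 220 × 4/47 = 192.85 from the mitigation fund, for a payoff of 236.85.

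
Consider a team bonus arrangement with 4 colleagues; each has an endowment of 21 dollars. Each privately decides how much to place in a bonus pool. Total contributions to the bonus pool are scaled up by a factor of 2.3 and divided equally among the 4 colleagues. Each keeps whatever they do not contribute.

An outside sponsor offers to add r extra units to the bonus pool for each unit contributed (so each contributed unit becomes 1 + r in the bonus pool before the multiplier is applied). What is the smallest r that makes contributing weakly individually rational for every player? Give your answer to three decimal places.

0.739

With matching at rate r, one contributed unit becomes (1 + r) in the bonus pool and returns 2.3 × (1 + r) / 4 to the contributor.
Setting this equal to 1: 1 + r = 4/2.3 = 1.7391.
So the minimum matching rate is r = 1.7391 − 1 = 0.739.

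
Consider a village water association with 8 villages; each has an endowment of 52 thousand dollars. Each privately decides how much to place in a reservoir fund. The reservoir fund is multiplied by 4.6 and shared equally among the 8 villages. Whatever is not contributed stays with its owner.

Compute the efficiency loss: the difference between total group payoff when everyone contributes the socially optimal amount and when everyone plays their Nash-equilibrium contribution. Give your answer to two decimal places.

1497.60 thousand dollars

Each contributed unit returns 4.6/8 = 0.5750 to its contributor — below 1 — so contributing 0 is dominant for every player. At the Nash equilibrium everyone keeps their 52, and the group total is 8 × 52 = 416.
Each contributed unit returns 4.600 to the group as a whole (0.5750 to each of 8 players), which exceeds 1, so the social optimum is full contribution: group total = 4.600 × 416 = 1913.60.
Efficiency loss = 1913.60 − 416 = 1497.60.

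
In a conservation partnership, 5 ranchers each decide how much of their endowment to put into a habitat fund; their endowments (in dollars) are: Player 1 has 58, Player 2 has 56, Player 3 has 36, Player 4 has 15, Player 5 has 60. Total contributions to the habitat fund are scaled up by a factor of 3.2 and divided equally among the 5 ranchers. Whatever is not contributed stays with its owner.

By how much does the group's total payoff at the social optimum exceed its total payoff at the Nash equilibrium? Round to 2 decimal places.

495.00 dollars

The private return per contributed unit is 3.2/5 = 0.6400 < 1 for every player regardless of endowment, so the Nash equilibrium is zero contribution and the group total is Σ E_j = 58 + 56 + 36 + 15 + 60 = 225.
Each contributed unit returns 3.200 to the group, so the social optimum is full contribution by everyone: group total = 3.200 × 225 = 720.00.
Efficiency loss = (3.200 − 1) × 225 = 495.00.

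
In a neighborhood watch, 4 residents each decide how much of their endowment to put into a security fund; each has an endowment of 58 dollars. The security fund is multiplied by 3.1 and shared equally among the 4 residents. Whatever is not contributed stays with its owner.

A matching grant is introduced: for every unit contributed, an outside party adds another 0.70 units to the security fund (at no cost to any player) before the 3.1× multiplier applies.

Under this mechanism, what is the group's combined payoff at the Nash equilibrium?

1222.64 dollars

The effective private return per unit is now 3.1 × 1.70 / 4 = 1.3175 > 1, so every player's dominant strategy flips to full contribution.
So the Nash equilibrium is full contribution by all 4; the group earns 3.1 × 1.70 × 232 = 1222.64.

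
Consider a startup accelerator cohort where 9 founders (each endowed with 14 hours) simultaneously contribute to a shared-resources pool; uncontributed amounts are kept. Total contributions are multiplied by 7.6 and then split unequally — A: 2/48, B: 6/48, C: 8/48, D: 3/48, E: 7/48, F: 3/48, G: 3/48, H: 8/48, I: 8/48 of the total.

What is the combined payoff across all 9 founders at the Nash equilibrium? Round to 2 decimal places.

495.60 hours

Each unit j contributes comes back to j as 7.6 × (j's share), so j prefers to contribute only if that share exceeds 1/7.6 = 0.1316; otherwise keeping the unit dominates.
The shares above 0.1316 belong to C, E, H and I, contributing 14 each; the remaining 5 contribute 0. Total contributed: 56.
The shared-resources pool pays out 7.6 × 56 = 425.60 in total (split across the unequal shares, but the aggregate is all that matters for the group sum).
The 5 free-riders keep 14 each, adding 70. Group total = 70 + 425.60 = 495.60.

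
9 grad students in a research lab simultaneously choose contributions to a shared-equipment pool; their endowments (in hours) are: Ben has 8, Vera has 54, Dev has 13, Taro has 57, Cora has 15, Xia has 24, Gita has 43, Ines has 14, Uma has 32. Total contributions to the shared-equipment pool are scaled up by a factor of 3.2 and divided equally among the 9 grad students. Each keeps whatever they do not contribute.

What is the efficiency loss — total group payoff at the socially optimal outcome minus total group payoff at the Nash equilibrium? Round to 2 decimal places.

The private return per contributed unit is 3.2/9 = 0.3556 < 1 for every player regardless of endowment, so the Nash equilibrium is zero contribution and the group total is Σ E_j = 8 + 54 + 13 + 57 + 15 + 24 + 43 + 14 + 32 = 260.
Each contributed unit returns 3.200 to the group, so the social optimum is full contribution by everyone: group total = 3.200 × 260 = 832.00.
Efficiency loss = (3.200 − 1) × 260 = 572.00.

572.00 hours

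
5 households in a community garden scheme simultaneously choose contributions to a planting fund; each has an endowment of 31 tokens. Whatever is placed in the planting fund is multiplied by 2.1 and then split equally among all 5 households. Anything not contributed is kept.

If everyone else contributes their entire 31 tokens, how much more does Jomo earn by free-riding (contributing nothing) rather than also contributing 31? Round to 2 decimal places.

17.98 tokens

Switching from a contribution of 31 to 0 lets Jomo keep an extra 31 tokens, but lowers the planting fund by 31, which costs Jomo their own share of that drop: 2.1/5 × 31 = 13.02.
Net gain = 31 − 13.02 = 17.98. The private return per contributed unit (0.4200) is below 1, so free-riding is indeed the best response regardless of what the others do.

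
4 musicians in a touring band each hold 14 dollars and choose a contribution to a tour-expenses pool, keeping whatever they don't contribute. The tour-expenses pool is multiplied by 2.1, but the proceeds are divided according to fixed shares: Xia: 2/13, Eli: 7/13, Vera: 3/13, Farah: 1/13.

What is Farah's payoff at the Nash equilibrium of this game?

16.26 dollars

For player j, contributing a unit is worthwhile iff 2.1 × (j's share) ≥ 1, i.e. iff j's share is at least 0.4762.
Only Eli (7/13) clears that bar, contributing 14; the remaining 3 contribute 0. Total contributed: 14.
Farah keeps 14 and receives 2.1 × 14 × 1/13 = 2.26 from the tour-expenses pool, for a payoff of 16.26.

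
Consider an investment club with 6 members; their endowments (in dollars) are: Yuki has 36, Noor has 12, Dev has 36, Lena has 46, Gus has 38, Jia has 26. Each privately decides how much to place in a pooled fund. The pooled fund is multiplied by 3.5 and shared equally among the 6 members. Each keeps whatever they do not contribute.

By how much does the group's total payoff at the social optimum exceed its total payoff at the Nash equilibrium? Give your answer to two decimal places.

485.00 dollars

The private return per contributed unit is 3.5/6 = 0.5833 < 1 for every player regardless of endowment, so the Nash equilibrium is zero contribution and the group total is Σ E_j = 36 + 12 + 36 + 46 + 38 + 26 = 194.
Each contributed unit returns 3.500 to the group, so the social optimum is full contribution by everyone: group total = 3.500 × 194 = 679.00.
Efficiency loss = (3.500 − 1) × 194 = 485.00.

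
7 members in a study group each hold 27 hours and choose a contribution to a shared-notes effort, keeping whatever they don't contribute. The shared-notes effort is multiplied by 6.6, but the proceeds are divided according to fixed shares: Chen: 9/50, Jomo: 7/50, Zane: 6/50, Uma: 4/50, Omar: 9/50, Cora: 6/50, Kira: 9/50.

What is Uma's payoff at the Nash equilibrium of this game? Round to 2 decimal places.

Player j's private return per contributed unit is 6.6 × (j's share). Contributing is weakly dominant for j when that share is at least 1/6.6 = 0.1515, and contributing 0 is dominant otherwise.
Chen, Omar and Kira clear that bar, contributing 27 each; the remaining 4 contribute 0. Total contributed: 81.
Uma keeps 27 and receives 6.6 × 81 × 4/50 = 42.77 from the shared-notes effort, for a payoff of 69.77.

69.77 hours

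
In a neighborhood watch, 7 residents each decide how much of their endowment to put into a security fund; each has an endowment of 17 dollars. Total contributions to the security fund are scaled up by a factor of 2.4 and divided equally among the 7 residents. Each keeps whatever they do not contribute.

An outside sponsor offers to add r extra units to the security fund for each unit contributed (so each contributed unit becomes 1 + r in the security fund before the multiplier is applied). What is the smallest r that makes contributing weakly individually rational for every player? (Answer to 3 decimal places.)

With matching at rate r, one contributed unit becomes (1 + r) in the security fund and returns 2.4 × (1 + r) / 7 to the contributor.
Setting this equal to 1: 1 + r = 7/2.4 = 2.9167.
So the minimum matching rate is r = 2.9167 − 1 = 1.917.

1.917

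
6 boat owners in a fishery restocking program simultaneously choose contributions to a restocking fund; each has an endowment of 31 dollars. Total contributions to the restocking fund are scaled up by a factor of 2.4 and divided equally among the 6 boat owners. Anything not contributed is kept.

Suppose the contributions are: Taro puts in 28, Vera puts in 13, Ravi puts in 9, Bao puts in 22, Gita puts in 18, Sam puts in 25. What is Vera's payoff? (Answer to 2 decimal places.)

64.00 dollars

Total contributed: 28 + 13 + 9 + 22 + 18 + 25 = 115.
Each receives 2.4 × 115 / 6 = 46.00 from the restocking fund.
Vera keeps 31 − 13 = 18, so Vera's payoff is 18 + 46.00 = 64.00.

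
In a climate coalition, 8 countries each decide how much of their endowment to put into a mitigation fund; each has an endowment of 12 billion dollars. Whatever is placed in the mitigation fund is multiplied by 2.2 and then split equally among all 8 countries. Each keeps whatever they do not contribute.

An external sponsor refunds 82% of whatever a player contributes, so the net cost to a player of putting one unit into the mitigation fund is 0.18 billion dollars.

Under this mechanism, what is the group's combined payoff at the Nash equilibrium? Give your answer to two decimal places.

289.92 billion dollars

The effective private return per unit is now (2.2/8) / 0.18 = 1.5278 > 1, so every player's dominant strategy flips to full contribution.
At the Nash equilibrium everyone contributes 12. Group total payoff = 8 × (12 × 0.82 + 2.2 × 12) = 289.92.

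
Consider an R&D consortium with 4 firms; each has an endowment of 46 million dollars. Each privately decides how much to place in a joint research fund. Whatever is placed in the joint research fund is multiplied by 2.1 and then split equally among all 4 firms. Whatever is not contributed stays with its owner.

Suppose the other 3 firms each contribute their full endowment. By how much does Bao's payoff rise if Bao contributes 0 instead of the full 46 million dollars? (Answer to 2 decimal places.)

Switching from a contribution of 46 to 0 lets Bao keep an extra 46 million dollars, but lowers the joint research fund by 46, which costs Bao their own share of that drop: 2.1/4 × 46 = 24.15.
Net gain = 46 − 24.15 = 21.85. The private return per contributed unit (0.5250) is below 1, so free-riding is indeed the best response regardless of what the others do.

21.85 million dollars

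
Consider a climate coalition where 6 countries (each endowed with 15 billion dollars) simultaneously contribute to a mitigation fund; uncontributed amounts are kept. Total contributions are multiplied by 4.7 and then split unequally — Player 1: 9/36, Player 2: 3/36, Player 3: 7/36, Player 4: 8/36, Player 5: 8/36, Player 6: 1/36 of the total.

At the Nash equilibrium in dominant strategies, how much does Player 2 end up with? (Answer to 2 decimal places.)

A player with share s gets back 4.7·s per unit contributed, so full contribution is dominant for anyone with s > 1/4.7 = 0.2128 and zero contribution is dominant for anyone below.
The shares above 0.2128 belong to Player 1, Player 4 and Player 5, contributing 15 each; the remaining 3 contribute 0. Total contributed: 45.
Player 2 keeps 15 and receives 4.7 × 45 × 3/36 = 17.63 from the mitigation fund, for a payoff of 32.63.

32.63 billion dollars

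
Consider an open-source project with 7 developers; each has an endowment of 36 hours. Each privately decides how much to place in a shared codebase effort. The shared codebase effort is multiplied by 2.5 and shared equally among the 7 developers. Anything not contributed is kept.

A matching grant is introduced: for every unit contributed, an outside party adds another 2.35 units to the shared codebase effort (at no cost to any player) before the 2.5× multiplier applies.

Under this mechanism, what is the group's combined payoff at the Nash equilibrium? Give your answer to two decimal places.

2110.50 hours

Under the mechanism each unit contributed yields 2.5 × 3.35 / 7 = 1.1964 back to its contributor per unit of net cost, which exceeds 1, making full contribution the dominant choice for everyone.
At the Nash equilibrium everyone contributes 36. Group total payoff = 2.5 × 3.35 × 252 = 2110.50.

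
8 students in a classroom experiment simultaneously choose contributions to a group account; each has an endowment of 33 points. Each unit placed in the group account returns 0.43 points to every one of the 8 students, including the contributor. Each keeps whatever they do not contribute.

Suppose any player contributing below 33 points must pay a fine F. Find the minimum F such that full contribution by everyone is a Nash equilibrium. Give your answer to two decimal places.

Given the others contribute fully, the best deviation is to contribute 0 (any partial contribution still incurs the fine and gives up units whose private return 0.43 is below 1).
Deviating from 33 to 0 saves 33 points but forfeits the deviator's share of the drop in the group account: 0.43 × 33 = 14.19.
So the deviation gain is 33 − 14.19 = 18.81, and the fine must be at least 18.81 points to wipe it out.

18.81 points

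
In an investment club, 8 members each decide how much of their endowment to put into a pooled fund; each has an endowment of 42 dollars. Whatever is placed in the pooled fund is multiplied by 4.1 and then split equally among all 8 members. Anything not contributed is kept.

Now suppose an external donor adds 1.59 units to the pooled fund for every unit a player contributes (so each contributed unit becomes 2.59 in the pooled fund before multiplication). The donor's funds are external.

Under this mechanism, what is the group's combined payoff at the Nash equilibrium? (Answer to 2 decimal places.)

Under the mechanism each unit contributed yields 4.1 × 2.59 / 8 = 1.3274 back to its contributor per unit of net cost, which exceeds 1, making full contribution the dominant choice for everyone.
So the Nash equilibrium is full contribution by all 8; the group earns 4.1 × 2.59 × 336 = 3567.98.

3567.98 dollars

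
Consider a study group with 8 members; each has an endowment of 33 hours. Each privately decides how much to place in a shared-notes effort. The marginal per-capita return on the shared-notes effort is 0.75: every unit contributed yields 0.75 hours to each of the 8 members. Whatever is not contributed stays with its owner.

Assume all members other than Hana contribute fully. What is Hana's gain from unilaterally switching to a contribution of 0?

8.25 hours

Switching from a contribution of 33 to 0 lets Hana keep an extra 33 hours, but lowers the shared-notes effort by 33, which costs Hana their own share of that drop: 0.75 × 33 = 24.75.
Net gain = 33 − 24.75 = 8.25. The private return per contributed unit (0.75) is below 1, so free-riding is indeed the best response regardless of what the others do.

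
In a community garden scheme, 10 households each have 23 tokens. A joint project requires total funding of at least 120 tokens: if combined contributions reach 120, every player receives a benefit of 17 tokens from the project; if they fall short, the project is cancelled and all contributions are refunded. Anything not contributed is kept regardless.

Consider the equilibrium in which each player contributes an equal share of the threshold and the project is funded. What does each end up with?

Equal share of the threshold: 120/10 = 12.
At this profile no one gains by cutting their contribution: any cut drops the total below 120, the project is cancelled, contributions are refunded, and the deviator ends with 23, which is less than 23 − 12 + 17 = 28. Contributing more than 12 just wastes the excess. So contributing exactly 12 is a best response.
Each player's payoff: 23 − 12 + 17 = 28.

28 tokens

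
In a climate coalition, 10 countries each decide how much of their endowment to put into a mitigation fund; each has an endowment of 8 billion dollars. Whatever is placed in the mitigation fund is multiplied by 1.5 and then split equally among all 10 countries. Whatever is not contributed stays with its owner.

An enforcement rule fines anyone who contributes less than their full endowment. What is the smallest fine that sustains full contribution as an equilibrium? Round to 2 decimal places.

Given the others contribute fully, the best deviation is to contribute 0 (any partial contribution still incurs the fine and gives up units whose private return 0.1500 is below 1).
Deviating from 8 to 0 saves 8 billion dollars but forfeits the deviator's share of the drop in the mitigation fund: 1.5/10 × 8 = 1.20.
So the deviation gain is 8 − 1.20 = 6.80, and the fine must be at least 6.80 billion dollars to wipe it out.

6.80 billion dollars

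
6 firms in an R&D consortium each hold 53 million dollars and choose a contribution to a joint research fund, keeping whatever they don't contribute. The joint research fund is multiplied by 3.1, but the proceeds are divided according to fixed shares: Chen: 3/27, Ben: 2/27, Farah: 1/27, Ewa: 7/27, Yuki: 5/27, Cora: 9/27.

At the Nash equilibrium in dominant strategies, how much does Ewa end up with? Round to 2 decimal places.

95.60 million dollars

Player j's private return per contributed unit is 3.1 × (j's share). Contributing is weakly dominant for j when that share is at least 1/3.1 = 0.3226, and contributing 0 is dominant otherwise.
Only Cora (9/27) clears that bar, contributing 53; the remaining 5 contribute 0. Total contributed: 53.
Ewa keeps 53 and receives 3.1 × 53 × 7/27 = 42.60 from the joint research fund, for a payoff of 95.60.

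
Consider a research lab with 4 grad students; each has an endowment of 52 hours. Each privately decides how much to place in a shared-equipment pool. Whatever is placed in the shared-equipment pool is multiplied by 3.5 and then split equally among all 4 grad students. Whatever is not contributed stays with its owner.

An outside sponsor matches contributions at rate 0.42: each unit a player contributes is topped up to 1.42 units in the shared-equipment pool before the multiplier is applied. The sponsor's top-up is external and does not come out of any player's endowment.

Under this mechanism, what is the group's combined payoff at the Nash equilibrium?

With the mechanism, a contributed unit returns 3.5 × 1.42 / 4 = 1.2425 per unit of net cost to the contributor — now above 1 — so contributing fully is weakly dominant for every player.
So the Nash equilibrium is full contribution by all 4; the group earns 3.5 × 1.42 × 208 = 1033.76.

1033.76 hours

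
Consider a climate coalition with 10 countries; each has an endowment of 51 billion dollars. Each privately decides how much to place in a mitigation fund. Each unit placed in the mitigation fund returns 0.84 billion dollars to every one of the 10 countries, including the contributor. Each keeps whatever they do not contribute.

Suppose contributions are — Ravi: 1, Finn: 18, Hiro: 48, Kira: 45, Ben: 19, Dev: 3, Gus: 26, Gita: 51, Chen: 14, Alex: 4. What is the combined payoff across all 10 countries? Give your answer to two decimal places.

2204.60 billion dollars

Total contributed: 1 + 18 + 48 + 45 + 19 + 3 + 26 + 51 + 14 + 4 = 229; total kept: 10 × 51 − 229 = 281.
The mitigation fund pays out 0.84 × 10 × 229 = 1923.60 in aggregate.
Group total = 281 + 1923.60 = 2204.60.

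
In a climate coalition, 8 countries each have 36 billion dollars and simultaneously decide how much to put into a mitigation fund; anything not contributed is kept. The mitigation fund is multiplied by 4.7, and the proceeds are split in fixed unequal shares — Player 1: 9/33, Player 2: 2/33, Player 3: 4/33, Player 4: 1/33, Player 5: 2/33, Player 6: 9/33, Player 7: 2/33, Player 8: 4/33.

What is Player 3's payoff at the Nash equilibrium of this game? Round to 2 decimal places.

Each unit j contributes comes back to j as 4.7 × (j's share), so j prefers to contribute only if that share exceeds 1/4.7 = 0.2128; otherwise keeping the unit dominates.
Player 1 and Player 6 are above the threshold, contributing 36 each; the remaining 6 contribute 0. Total contributed: 72.
Player 3 keeps 36 and receives 4.7 × 72 × 4/33 = 41.02 from the mitigation fund, for a payoff of 77.02.

77.02 billion dollars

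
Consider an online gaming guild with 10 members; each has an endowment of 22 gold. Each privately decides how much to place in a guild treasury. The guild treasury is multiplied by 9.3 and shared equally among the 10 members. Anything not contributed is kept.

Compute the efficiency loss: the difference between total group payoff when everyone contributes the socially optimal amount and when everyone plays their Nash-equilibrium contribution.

1826.00 gold

Each contributed unit returns 9.3/10 = 0.9300 to its contributor — below 1 — so contributing 0 is dominant for every player. At the Nash equilibrium everyone keeps their 22, and the group total is 10 × 22 = 220.
Each contributed unit returns 9.300 to the group as a whole (0.9300 to each of 10 players), which exceeds 1, so the social optimum is full contribution: group total = 9.300 × 220 = 2046.00.
Efficiency loss = 2046.00 − 220 = 1826.00.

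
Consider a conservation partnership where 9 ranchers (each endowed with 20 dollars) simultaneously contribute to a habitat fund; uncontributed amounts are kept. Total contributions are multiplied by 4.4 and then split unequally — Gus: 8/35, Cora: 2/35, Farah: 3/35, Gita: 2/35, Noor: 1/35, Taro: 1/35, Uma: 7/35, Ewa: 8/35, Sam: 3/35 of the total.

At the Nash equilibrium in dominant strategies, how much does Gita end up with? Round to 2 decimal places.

30.06 dollars

A player with share s gets back 4.4·s per unit contributed, so full contribution is dominant for anyone with s > 1/4.4 = 0.2273 and zero contribution is dominant for anyone below.
Gus and Ewa clear that bar, contributing 20 each; the remaining 7 contribute 0. Total contributed: 40.
Gita keeps 20 and receives 4.4 × 40 × 2/35 = 10.06 from the habitat fund, for a payoff of 30.06.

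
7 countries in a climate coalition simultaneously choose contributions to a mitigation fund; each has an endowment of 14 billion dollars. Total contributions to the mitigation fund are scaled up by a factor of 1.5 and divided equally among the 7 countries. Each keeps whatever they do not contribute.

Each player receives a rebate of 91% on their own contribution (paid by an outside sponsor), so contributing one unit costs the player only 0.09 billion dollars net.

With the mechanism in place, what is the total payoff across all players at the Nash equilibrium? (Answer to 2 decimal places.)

236.18 billion dollars

The effective private return per unit is now (1.5/7) / 0.09 = 2.3810 > 1, so every player's dominant strategy flips to full contribution.
So the Nash equilibrium is full contribution by all 7; the group earns 7 × (14 × 0.91 + 1.5 × 14) = 236.18.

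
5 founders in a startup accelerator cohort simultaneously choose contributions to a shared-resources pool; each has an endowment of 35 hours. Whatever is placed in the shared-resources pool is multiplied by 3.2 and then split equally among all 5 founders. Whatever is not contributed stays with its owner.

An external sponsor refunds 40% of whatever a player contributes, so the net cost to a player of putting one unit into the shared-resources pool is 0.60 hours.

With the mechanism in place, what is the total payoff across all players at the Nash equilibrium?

630.00 hours

The effective private return per unit is now (3.2/5) / 0.60 = 1.0667 > 1, so every player's dominant strategy flips to full contribution.
At the Nash equilibrium everyone contributes 35. Group total payoff = 5 × (35 × 0.40 + 3.2 × 35) = 630.00.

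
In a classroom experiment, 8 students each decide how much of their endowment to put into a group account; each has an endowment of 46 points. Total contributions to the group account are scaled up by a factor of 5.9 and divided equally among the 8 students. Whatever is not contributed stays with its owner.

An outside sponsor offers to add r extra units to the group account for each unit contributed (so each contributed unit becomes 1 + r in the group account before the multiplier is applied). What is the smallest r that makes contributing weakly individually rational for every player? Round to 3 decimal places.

With matching at rate r, one contributed unit becomes (1 + r) in the group account and returns 5.9 × (1 + r) / 8 to the contributor.
Setting this equal to 1: 1 + r = 8/5.9 = 1.3559.
So the minimum matching rate is r = 1.3559 − 1 = 0.356.

0.356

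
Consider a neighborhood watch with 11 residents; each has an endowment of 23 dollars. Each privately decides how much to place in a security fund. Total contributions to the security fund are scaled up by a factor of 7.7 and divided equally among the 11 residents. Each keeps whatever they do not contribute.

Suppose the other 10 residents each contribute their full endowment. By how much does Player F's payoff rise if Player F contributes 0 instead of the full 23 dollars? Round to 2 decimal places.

6.90 dollars

Switching from a contribution of 23 to 0 lets Player F keep an extra 23 dollars, but lowers the security fund by 23, which costs Player F their own share of that drop: 7.7/11 × 23 = 16.10.
Net gain = 23 − 16.10 = 6.90. The private return per contributed unit (0.7000) is below 1, so free-riding is indeed the best response regardless of what the others do.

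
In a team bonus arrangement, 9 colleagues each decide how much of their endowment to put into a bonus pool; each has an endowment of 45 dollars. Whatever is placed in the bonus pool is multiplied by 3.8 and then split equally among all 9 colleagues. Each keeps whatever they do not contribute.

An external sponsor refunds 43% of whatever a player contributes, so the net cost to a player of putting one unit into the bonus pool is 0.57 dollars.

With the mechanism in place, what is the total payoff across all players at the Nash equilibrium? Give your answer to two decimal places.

The effective private return is (3.8/9) / 0.57 = 0.7407, which is still under 1, so the mechanism doesn't change anyone's dominant strategy: zero contribution.
At the Nash equilibrium no one contributes; group total payoff = 9 × 45 = 405.

405.00 dollars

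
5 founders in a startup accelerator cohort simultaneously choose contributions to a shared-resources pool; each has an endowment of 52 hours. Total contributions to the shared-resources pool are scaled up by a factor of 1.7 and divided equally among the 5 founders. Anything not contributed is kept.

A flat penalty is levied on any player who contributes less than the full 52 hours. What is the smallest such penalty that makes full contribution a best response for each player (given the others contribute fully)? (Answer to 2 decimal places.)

Given the others contribute fully, the best deviation is to contribute 0 (any partial contribution still incurs the fine and gives up units whose private return 0.3400 is below 1).
Deviating from 52 to 0 saves 52 hours but forfeits the deviator's share of the drop in the shared-resources pool: 1.7/5 × 52 = 17.68.
So the deviation gain is 52 − 17.68 = 34.32, and the fine must be at least 34.32 hours to wipe it out.

34.32 hours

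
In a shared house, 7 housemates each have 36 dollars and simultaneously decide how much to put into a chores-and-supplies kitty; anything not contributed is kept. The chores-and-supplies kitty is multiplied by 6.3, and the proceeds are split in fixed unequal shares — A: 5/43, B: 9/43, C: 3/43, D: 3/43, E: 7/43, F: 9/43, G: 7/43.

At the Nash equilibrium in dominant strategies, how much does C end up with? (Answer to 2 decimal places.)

Player j's private return per contributed unit is 6.3 × (j's share). Contributing is weakly dominant for j when that share is at least 1/6.3 = 0.1587, and contributing 0 is dominant otherwise.
The shares above 0.1587 belong to B, E, F and G, contributing 36 each; the remaining 3 contribute 0. Total contributed: 144.
C keeps 36 and receives 6.3 × 144 × 3/43 = 63.29 from the chores-and-supplies kitty, for a payoff of 99.29.

99.29 dollars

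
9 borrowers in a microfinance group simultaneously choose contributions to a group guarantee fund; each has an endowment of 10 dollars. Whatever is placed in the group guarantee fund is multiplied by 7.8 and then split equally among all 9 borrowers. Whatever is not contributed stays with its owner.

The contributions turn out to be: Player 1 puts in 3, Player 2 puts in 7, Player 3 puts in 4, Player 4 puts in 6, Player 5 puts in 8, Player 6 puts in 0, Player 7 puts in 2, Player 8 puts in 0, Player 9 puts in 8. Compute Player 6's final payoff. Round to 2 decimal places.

42.93 dollars

Total contributed: 3 + 7 + 4 + 6 + 8 + 0 + 2 + 0 + 8 = 38.
Each receives 7.8 × 38 / 9 = 32.93 from the group guarantee fund.
Player 6 keeps 10 − 0 = 10, so Player 6's payoff is 10 + 32.93 = 42.93.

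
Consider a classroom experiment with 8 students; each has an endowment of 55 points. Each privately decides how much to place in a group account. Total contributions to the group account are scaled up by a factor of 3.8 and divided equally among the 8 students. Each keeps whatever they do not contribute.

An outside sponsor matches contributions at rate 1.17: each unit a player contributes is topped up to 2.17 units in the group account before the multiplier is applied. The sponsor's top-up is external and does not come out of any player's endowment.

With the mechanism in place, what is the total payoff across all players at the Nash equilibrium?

3628.24 points

The effective private return per unit is now 3.8 × 2.17 / 8 = 1.0308 > 1, so every player's dominant strategy flips to full contribution.
So the Nash equilibrium is full contribution by all 8; the group earns 3.8 × 2.17 × 440 = 3628.24.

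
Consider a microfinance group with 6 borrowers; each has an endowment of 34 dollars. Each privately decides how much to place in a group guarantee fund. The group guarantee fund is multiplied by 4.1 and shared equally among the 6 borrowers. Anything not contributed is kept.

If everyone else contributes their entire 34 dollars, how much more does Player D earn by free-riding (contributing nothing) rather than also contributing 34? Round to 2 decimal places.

10.77 dollars

Switching from a contribution of 34 to 0 lets Player D keep an extra 34 dollars, but lowers the group guarantee fund by 34, which costs Player D their own share of that drop: 4.1/6 × 34 = 23.23.
Net gain = 34 − 23.23 = 10.77. The private return per contributed unit (0.6833) is below 1, so free-riding is indeed the best response regardless of what the others do.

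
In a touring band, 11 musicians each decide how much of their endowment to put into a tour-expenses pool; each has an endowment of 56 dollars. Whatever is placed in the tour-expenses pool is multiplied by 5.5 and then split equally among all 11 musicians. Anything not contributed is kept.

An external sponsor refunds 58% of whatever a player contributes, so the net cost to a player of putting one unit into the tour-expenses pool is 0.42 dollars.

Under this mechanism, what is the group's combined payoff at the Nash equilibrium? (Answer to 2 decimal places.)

3745.28 dollars

With the mechanism, a contributed unit returns (5.5/11) / 0.42 = 1.1905 per unit of net cost to the contributor — now above 1 — so contributing fully is weakly dominant for every player.
At the Nash equilibrium everyone contributes 56. Group total payoff = 11 × (56 × 0.58 + 5.5 × 56) = 3745.28.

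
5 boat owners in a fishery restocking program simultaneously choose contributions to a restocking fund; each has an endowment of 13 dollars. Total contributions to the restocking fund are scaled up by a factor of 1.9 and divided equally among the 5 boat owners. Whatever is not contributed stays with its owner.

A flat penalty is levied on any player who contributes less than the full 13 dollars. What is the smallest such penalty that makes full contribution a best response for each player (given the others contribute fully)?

8.06 dollars

Given the others contribute fully, the best deviation is to contribute 0 (any partial contribution still incurs the fine and gives up units whose private return 0.3800 is below 1).
Deviating from 13 to 0 saves 13 dollars but forfeits the deviator's share of the drop in the restocking fund: 1.9/5 × 13 = 4.94.
So the deviation gain is 13 − 4.94 = 8.06, and the fine must be at least 8.06 dollars to wipe it out.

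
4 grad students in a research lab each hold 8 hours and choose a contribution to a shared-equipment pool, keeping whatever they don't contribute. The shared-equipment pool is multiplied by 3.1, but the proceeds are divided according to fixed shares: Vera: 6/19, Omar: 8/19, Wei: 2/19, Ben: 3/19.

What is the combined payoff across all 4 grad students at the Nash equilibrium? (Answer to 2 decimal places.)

For player j, contributing a unit is worthwhile iff 3.1 × (j's share) ≥ 1, i.e. iff j's share is at least 0.3226.
The only share above 0.3226 is Omar's 8/19, contributing 8; the remaining 3 contribute 0. Total contributed: 8.
The shared-equipment pool pays out 3.1 × 8 = 24.80 in total (split across the unequal shares, but the aggregate is all that matters for the group sum).
The 3 free-riders keep 8 each, adding 24. Group total = 24 + 24.80 = 48.80.

48.80 hours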